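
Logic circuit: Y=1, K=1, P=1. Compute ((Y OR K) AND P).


Y OR K = 1|1 = 1
1 AND 1 = 1

1


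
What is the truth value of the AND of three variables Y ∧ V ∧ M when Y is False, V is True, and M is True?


Y = False, V = True, M = True
Step 1: Y ∧ V = False AND True = False
Step 2: (False) ∧ M = (False) AND True = False
AND is true only when ALL operands are true.

False


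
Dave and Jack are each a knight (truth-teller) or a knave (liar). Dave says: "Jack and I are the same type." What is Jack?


Dave says: "Jack and I are the same type."
Case 1: Dave is a Knight (truth-teller)
  Statement is true → they ARE the same → Jack is also a Knight
Case 2: Dave is a Knave (liar)
  Statement is false → they are NOT the same → Jack is a Knight
In both cases, Jack is a Knight.

Knight


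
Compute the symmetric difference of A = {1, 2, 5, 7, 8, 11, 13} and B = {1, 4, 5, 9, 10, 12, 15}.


A = {1, 2, 5, 7, 8, 11, 13}
B = {1, 4, 5, 9, 10, 12, 15}
Operation: symmetric difference
In A only: [2, 7, 8, 11, 13], in B only: [4, 9, 10, 12, 15]

{2, 4, 7, 8, 9, 10, 11, 12, 13, 15}


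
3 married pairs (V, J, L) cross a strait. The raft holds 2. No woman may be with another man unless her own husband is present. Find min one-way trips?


Label couples V, J, L (H = husband, W = wife).
Counting alone: 6 people, the raft carries 2 and someone must bring it back, so each round trip nets at most +1 on the far side until the last crossing → at least 9 trips. The jealousy constraint makes 9 impossible; the shortest valid schedule has 11:
1. WV+WJ →  (far: WV,WJ; near: HV,HJ,HL,WL)
2. WV ←       (far: WJ; near: HV,HJ,HL,WV,WL)
3. WV+WL →  (far: WV,WJ,WL; near: HV,HJ,HL)
4. WV ←       (far: WJ,WL; near: HV,HJ,HL,WV)
5. HJ+HL →  (far: HJ,WJ,HL,WL; near: HV,WV)
6. HJ+WJ ←  (far: HL,WL; near: HV,WV,HJ,WJ)
7. HV+HJ →  (far: HV,HJ,HL,WL; near: WV,WJ)
8. WL ←       (far: HV,HJ,HL; near: WV,WJ,WL)
9. WV+WJ →  (far: HV,WV,HJ,WJ,HL; near: WL)
10. HL ←      (far: HV,WV,HJ,WJ; near: HL,WL)
11. HL+WL → (far: all six; near: empty)
In every state each wife is either with her husband or with no other man.
Minimum trips = 11

11


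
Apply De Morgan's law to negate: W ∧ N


De Morgan's law: ¬(P ∧ Q) ≡ ¬P ∨ ¬Q
¬(W ∧ N) = ¬W ∨ ¬N

¬W ∨ ¬N


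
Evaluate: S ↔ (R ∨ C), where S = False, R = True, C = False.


S = False, R = True, C = False
Step 1: R ∨ C = True OR False = True
Step 2: S ↔ (True): true when both sides have same truth value.
Result: False ↔ True = False

False


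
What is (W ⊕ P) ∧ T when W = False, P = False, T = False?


W = False, P = False, T = False
Step 1: W ⊕ P = False XOR False = False
Step 2: False ∧ T = False AND False = False
XOR true when exactly one of W,P is true; then AND with T.

False


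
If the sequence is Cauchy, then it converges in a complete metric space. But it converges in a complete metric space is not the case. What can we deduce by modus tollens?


Modus tollens: P → Q, ¬Q ⊢ ¬P
P: the sequence is Cauchy
Q: it converges in a complete metric space
We have P → Q and Q is false.
By modus tollens, P must be false.

It is not the case that the sequence is Cauchy


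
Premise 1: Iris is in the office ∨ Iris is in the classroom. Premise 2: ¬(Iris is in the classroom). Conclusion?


Disjunctive syllogism: P ∨ Q, ¬P ⊢ Q
Disjunction: Iris is in the office ∨ Iris is in the classroom
We know it is not the case that Iris is in the classroom.
By disjunctive syllogism, the other disjunct must be true.

Iris is in the office


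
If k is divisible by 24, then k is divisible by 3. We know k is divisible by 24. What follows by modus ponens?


Modus ponens: P → Q, P ⊢ Q
P: k is divisible by 24
Q: k is divisible by 3
We have P → Q and P is true.
By modus ponens, Q must be true.

k is divisible by 3


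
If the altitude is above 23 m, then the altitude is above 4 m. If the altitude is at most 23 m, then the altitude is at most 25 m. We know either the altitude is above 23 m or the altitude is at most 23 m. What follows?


Constructive dilemma: (P → Q) ∧ (R → S), P ∨ R ⊢ Q ∨ S
Premise 1: the altitude is above 23 m → the altitude is above 4 m
Premise 2: the altitude is at most 23 m → the altitude is at most 25 m
Premise 3: the altitude is above 23 m ∨ the altitude is at most 23 m
Case 1: Assuming the altitude is above 23 m, then by Premise 1, the altitude is above 4 m.
Case 2: Assuming the altitude is at most 23 m, then by Premise 2, the altitude is at most 25 m.
Since one of the altitude is above 23 m or the altitude is at most 23 m must hold, we get the altitude is above 4 m or the altitude is at most 25 m.

The altitude is above 4 m or the altitude is at most 25 m.


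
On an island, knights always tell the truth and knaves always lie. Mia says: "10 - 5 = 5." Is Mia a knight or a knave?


Statement: "10 - 5 = 5."
Actual: 10 - 5 = 5
Claimed: 5
Statement is TRUE → Mia tells the truth → Knight

Knight


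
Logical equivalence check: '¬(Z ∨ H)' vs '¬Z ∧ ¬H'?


Expression 1: ¬(Z ∨ H)
Expression 2: ¬Z ∧ ¬H
Truth table (Z H | Expr1 Expr2):
  T T |   F     F
  T F |   F     F
  F T |   F     F
  F F |   T     T
All 4 rows agree, so the expressions are logically equivalent.

Yes


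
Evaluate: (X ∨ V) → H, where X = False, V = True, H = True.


X = False, V = True, H = True
Step 1: X ∨ V = False OR True = True
Step 2: (True) → H: false only when antecedent=True and H=False.
Result: True

True


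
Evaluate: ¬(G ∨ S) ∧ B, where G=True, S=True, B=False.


G = True, S = True, B = False
Expression: ¬(G ∨ S) ∧ B
Step 1: G ∨ S = True OR True = True
Step 2: ¬(G ∨ S) = NOT True = False
Step 3: (False) ∧ B = False AND False = False

False


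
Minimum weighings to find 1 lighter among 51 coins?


Each weighing has 3 outcomes (left heavy / balance / right heavy), so k weighings distinguish at most 3^k cases; splitting into three near-equal groups achieves this.
Need 3^k ≥ 51: 3^3 = 27 < 51 ≤ 3^4 = 81
k = ⌈log₃(51)⌉ = 4

4


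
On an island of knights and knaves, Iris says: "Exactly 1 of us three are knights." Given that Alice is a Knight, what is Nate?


Iris claims exactly 1 knights among Iris, Alice, Nate.
Given: Alice is a Knight.

Case 1: Iris is a Knight (tells truth)
  Then exactly 1 of the three are knights.
  Counting Iris, Alice: 2 knight(s) so far. Need -1 more → impossible.
Case 2: Iris is a Knave (lies)
  Then the count is NOT 1.
  If Nate = Knave, count = 1 = 1 → claim would be true, contradicts lie.
  If Nate = Knight, count = 2 ≠ 1 → lie confirmed ✓

Nate is a Knight.

Knight


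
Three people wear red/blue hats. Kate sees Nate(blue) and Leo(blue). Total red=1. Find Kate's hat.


Total red = 1, seen red = 0
Own red = 1 - 0 = 1
Kate's hat is red.

red


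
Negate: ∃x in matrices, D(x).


Original: ∃x D(x)
Rule: ¬∀→∃, ¬∃→∀, negate predicate.
Negation: ∀x ¬D(x)

∀x ¬D(x)


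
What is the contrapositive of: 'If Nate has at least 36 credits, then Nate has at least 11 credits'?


Original: If Nate has at least 36 credits, then Nate has at least 11 credits
Contrapositive: If ¬Q, then ¬P
Negate Q: not (Nate has at least 11 credits)
Negate P: not (Nate has at least 36 credits)

If not (Nate has at least 11 credits), then not (Nate has at least 36 credits).


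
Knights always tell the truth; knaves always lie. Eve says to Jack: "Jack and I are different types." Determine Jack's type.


Eve says: "Jack and I are different types."
Case 1: Eve is a Knight (truth-teller)
  Statement is true → they ARE different → Jack is a Knave
Case 2: Eve is a Knave (liar)
  Statement is false → they are NOT different → Jack is a Knave
In both cases, Jack is a Knave.

Knave


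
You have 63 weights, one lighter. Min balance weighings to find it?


Each weighing has 3 outcomes (left heavy / balance / right heavy), so k weighings distinguish at most 3^k cases; splitting into three near-equal groups achieves this.
Need 3^k ≥ 63: 3^3 = 27 < 63 ≤ 3^4 = 81
k = ⌈log₃(63)⌉ = 4

4


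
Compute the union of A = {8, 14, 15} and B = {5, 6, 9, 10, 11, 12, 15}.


A = {8, 14, 15}
B = {5, 6, 9, 10, 11, 12, 15}
Operation: union
All elements combined: 5, 6, 8, 9, 10, 11, 12, 14, 15

{5, 6, 8, 9, 10, 11, 12, 14, 15}


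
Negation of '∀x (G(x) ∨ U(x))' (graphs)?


Original: ∀x (G(x) ∨ U(x))
Rule: ¬∀→∃, ¬∃→∀, negate predicate.
Negation: ∃x (¬G(x) ∧ ¬U(x))

∃x (¬G(x) ∧ ¬U(x))


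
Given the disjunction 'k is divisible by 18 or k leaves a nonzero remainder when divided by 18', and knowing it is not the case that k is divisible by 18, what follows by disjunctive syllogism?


Disjunctive syllogism: P ∨ Q, ¬P ⊢ Q
Disjunction: k is divisible by 18 ∨ k leaves a nonzero remainder when divided by 18
We know it is not the case that k is divisible by 18.
By disjunctive syllogism, the other disjunct must be true.

k leaves a nonzero remainder when divided by 18


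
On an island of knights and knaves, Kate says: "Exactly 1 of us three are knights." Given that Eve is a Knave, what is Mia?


Kate claims exactly 1 knights among Kate, Eve, Mia.
Given: Eve is a Knave.

Case 1: Kate is a Knight (tells truth)
  Then exactly 1 of the three are knights.
  Counting Kate, Eve: 1 knight(s) so far. Need 0 more → Mia = Knave.
Case 2: Kate is a Knave (lies)
  Then the count is NOT 1.
  If Mia = Knight, count = 1 = 1 → claim would be true, contradicts lie.
  If Mia = Knave, count = 0 ≠ 1 → lie confirmed ✓

Mia is a Knave.

Knave


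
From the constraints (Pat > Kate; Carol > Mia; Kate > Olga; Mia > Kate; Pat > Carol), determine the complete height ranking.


Constraints: Pat > Kate; Carol > Mia; Kate > Olga; Mia > Kate; Pat > Carol
Method: at each step, the next-highest is the one remaining person who never appears on the smaller side of a constraint between remaining people.
  Step 1: remaining {Mia, Carol, Olga, Pat, Kate}; on the smaller side: {Mia, Carol, Olga, Kate} → Pat is next (Pat > Kate; Pat > Carol).
  Step 2: remaining {Mia, Carol, Olga, Kate}; on the smaller side: {Mia, Olga, Kate} → Carol is next (Carol > Mia).
  Step 3: remaining {Mia, Olga, Kate}; on the smaller side: {Olga, Kate} → Mia is next (Mia > Kate).
  Step 4: remaining {Olga, Kate}; on the smaller side: {Olga} → Kate is next (Kate > Olga).
  Step 5: only Olga remains → lowest.
Final ranking (highest to lowest):

Pat > Carol > Mia > Kate > Olga


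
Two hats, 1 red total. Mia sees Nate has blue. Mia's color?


Total red = 1, Nate = blue
Red accounted for: 0
Remaining for Mia: 1
Mia's hat is red.

red


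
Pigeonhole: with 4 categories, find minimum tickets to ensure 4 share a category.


Pigeonhole: to guarantee k in one of n categories, need (k-1)×n + 1.
k = 4, n = 4
Minimum = (4-1) × 4 + 1 = 3 × 4 + 1

13


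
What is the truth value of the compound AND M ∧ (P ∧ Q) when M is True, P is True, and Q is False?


M = True, P = True, Q = False
Step 1: P ∧ Q = True AND False = False
Step 2: M ∧ False = True AND False = False
AND is true only when ALL operands are true.

False


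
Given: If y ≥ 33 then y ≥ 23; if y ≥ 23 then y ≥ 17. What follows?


Hypothetical syllogism: P → Q, Q → R ⊢ P → R
Premise 1: y ≥ 33 → y ≥ 23
Premise 2: y ≥ 23 → y ≥ 17
Chain the implications: the middle term (y ≥ 23) links the two.
Conclusion: If y ≥ 33, then y ≥ 17.

If y ≥ 33, then y ≥ 17.


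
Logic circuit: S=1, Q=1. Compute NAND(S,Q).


S AND Q = 1
NOT(1) = 0

0


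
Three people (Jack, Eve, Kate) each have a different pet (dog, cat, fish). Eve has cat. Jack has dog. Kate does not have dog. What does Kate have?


From clues:
  Jack → dog
  Eve → cat
By elimination, Kate gets the remaining.

fish


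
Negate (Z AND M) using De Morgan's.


De Morgan's law: ¬(P ∧ Q) ≡ ¬P ∨ ¬Q
¬(Z ∧ M) = ¬Z ∨ ¬M

¬Z ∨ ¬M


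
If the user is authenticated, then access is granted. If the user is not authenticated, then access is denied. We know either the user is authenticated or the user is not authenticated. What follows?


Constructive dilemma: (P → Q) ∧ (R → S), P ∨ R ⊢ Q ∨ S
Premise 1: the user is authenticated → access is granted
Premise 2: the user is not authenticated → access is denied
Premise 3: the user is authenticated ∨ the user is not authenticated
Case 1: Assuming the user is authenticated, then by Premise 1, access is granted.
Case 2: Assuming the user is not authenticated, then by Premise 2, access is denied.
Since one of the user is authenticated or the user is not authenticated must hold, we get access is granted or access is denied.

Access is granted or access is denied.


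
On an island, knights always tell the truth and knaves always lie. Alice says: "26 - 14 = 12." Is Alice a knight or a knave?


Statement: "26 - 14 = 12."
Actual: 26 - 14 = 12
Claimed: 12
Statement is TRUE → Alice tells the truth → Knight

Knight


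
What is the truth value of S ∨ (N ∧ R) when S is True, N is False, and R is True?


S = True, N = False, R = True
Step 1: N ∧ R = False AND True = False
Step 2: S ∨ False = True OR False = True
AND evaluated first (higher precedence); then OR applied.

True


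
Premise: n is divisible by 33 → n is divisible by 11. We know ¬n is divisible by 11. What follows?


Modus tollens: P → Q, ¬Q ⊢ ¬P
P: n is divisible by 33
Q: n is divisible by 11
We have P → Q and Q is false.
By modus tollens, P must be false.

It is not the case that n is divisible by 33


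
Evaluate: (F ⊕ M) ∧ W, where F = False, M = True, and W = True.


F = False, M = True, W = True
Step 1: F ⊕ M = False XOR True = True
Step 2: True ∧ W = True AND True = True
XOR true when exactly one of F,M is true; then AND with W.

True


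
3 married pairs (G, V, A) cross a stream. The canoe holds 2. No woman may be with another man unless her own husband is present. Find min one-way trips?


Label couples G, V, A (H = husband, W = wife).
Counting alone: 6 people, the canoe carries 2 and someone must bring it back, so each round trip nets at most +1 on the far side until the last crossing → at least 9 trips. The jealousy constraint makes 9 impossible; the shortest valid schedule has 11:
1. WG+WV →  (far: WG,WV; near: HG,HV,HA,WA)
2. WG ←       (far: WV; near: HG,HV,HA,WG,WA)
3. WG+WA →  (far: WG,WV,WA; near: HG,HV,HA)
4. WG ←       (far: WV,WA; near: HG,HV,HA,WG)
5. HV+HA →  (far: HV,WV,HA,WA; near: HG,WG)
6. HV+WV ←  (far: HA,WA; near: HG,WG,HV,WV)
7. HG+HV →  (far: HG,HV,HA,WA; near: WG,WV)
8. WA ←       (far: HG,HV,HA; near: WG,WV,WA)
9. WG+WV →  (far: HG,WG,HV,WV,HA; near: WA)
10. HA ←      (far: HG,WG,HV,WV; near: HA,WA)
11. HA+WA → (far: all six; near: empty)
In every state each wife is either with her husband or with no other man.
Minimum trips = 11

11


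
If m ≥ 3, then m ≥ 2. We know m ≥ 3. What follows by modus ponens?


Modus ponens: P → Q, P ⊢ Q
P: m ≥ 3
Q: m ≥ 2
We have P → Q and P is true.
By modus ponens, Q must be true.

m ≥ 2


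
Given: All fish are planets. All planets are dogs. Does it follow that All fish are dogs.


Premise 1: All fish are planets.
Premise 2: All planets are dogs.
Conclusion: All fish are dogs.
Barbara syllogism (AAA-1): All A are B, All B are C → All A are C.
Middle term (planets) distributed in premise 2.

Valid


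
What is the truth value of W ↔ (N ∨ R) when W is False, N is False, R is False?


W = False, N = False, R = False
Step 1: N ∨ R = False OR False = False
Step 2: W ↔ (False): true when both sides have same truth value.
Result: False ↔ False = True

True


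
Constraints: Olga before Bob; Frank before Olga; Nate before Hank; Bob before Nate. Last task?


Constraints: Olga before Bob; Frank before Olga; Nate before Hank; Bob before Nate
The last task can have nothing scheduled after it, so it must never appear on the left of a 'before'.
Tasks appearing before some other task: Olga, Frank, Nate, Bob.
The only task not in that list is Hank → it is last.

Hank


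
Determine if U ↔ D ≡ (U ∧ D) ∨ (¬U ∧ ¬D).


Expression 1: U ↔ D
Expression 2: (U ∧ D) ∨ (¬U ∧ ¬D)
Truth table (U D | Expr1 Expr2):
  T T |   T     T
  T F |   F     F
  F T |   F     F
  F F |   T     T
All 4 rows agree, so the expressions are logically equivalent.

Yes


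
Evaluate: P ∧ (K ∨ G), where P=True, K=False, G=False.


P = True, K = False, G = False
Expression: P ∧ (K ∨ G)
Step 1: K ∨ G = False OR False = False
Step 2: P ∧ (False) = True AND False = False

False


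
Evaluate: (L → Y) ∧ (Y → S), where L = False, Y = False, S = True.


L = False, Y = False, S = True
Step 1: L → Y is false only when L=True and Y=False. Result: True
Step 2: Y → S is false only when Y=True and S=False. Result: True
Step 3: True ∧ True = True

True


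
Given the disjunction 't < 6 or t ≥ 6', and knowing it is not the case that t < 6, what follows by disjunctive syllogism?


Disjunctive syllogism: P ∨ Q, ¬P ⊢ Q
Disjunction: t < 6 ∨ t ≥ 6
We know it is not the case that t < 6.
By disjunctive syllogism, the other disjunct must be true.

t ≥ 6


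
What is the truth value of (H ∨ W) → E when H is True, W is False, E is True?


H = True, W = False, E = True
Step 1: H ∨ W = True OR False = True
Step 2: (True) → E: false only when antecedent=True and E=False.
Result: True

True


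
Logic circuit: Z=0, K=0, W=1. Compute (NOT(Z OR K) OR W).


Z OR K = 0
NOT(0) = 1
1 OR 1 = 1

1


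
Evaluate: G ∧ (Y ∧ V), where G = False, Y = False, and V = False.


G = False, Y = False, V = False
Step 1: Y ∧ V = False AND False = False
Step 2: G ∧ False = False AND False = False
AND is true only when ALL operands are true.

False


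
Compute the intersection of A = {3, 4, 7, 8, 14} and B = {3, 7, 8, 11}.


A = {3, 4, 7, 8, 14}
B = {3, 7, 8, 11}
Operation: intersection
Elements in both: 3, 7, 8

{3, 7, 8}


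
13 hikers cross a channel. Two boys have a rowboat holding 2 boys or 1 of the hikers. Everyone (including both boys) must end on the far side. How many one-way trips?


Per crossing of one of the hikers: boys→, one←, one of the hikers→, one← = 4 trips
13 × 4 = 52, + 1 final boys→ = 53
Minimum trips = 53

53


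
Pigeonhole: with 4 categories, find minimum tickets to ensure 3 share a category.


Pigeonhole: to guarantee k in one of n categories, need (k-1)×n + 1.
k = 3, n = 4
Minimum = (3-1) × 4 + 1 = 2 × 4 + 1

9


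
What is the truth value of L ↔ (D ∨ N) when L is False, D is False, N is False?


L = False, D = False, N = False
Step 1: D ∨ N = False OR False = False
Step 2: L ↔ (False): true when both sides have same truth value.
Result: False ↔ False = True

True


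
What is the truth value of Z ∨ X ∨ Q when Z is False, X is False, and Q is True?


Z = False, X = False, Q = True
Step 1: Z ∨ X = False OR False = False
Step 2: False ∨ Q = False OR True = True
OR is true when at least one operand is true.

True


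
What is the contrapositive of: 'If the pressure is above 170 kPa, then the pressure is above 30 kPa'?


Original: If the pressure is above 170 kPa, then the pressure is above 30 kPa
Contrapositive: If ¬Q, then ¬P
Negate Q: not (the pressure is above 30 kPa)
Negate P: not (the pressure is above 170 kPa)

If not (the pressure is above 30 kPa), then not (the pressure is above 170 kPa).


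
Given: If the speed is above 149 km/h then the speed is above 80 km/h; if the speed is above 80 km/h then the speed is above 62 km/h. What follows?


Hypothetical syllogism: P → Q, Q → R ⊢ P → R
Premise 1: the speed is above 149 km/h → the speed is above 80 km/h
Premise 2: the speed is above 80 km/h → the speed is above 62 km/h
Chain the implications: the middle term (the speed is above 80 km/h) links the two.
Conclusion: If the speed is above 149 km/h, then the speed is above 62 km/h.

If the speed is above 149 km/h, then the speed is above 62 km/h.


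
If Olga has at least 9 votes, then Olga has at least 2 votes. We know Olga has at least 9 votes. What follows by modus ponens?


Modus ponens: P → Q, P ⊢ Q
P: Olga has at least 9 votes
Q: Olga has at least 2 votes
We have P → Q and P is true.
By modus ponens, Q must be true.

Olga has at least 2 votes


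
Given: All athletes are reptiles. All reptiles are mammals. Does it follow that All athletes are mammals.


Premise 1: All athletes are reptiles.
Premise 2: All reptiles are mammals.
Conclusion: All athletes are mammals.
Barbara syllogism (AAA-1): All A are B, All B are C → All A are C.
Middle term (reptiles) distributed in premise 2.

Valid


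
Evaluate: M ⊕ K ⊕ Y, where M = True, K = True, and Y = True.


M = True, K = True, Y = True
Step 1: M ⊕ K = True XOR True = False
Step 2: False ⊕ Y = False XOR True = True
XOR is true when an odd number of operands are true.

True


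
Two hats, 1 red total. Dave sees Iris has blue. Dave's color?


Total red = 1, Iris = blue
Red accounted for: 0
Remaining for Dave: 1
Dave's hat is red.

red


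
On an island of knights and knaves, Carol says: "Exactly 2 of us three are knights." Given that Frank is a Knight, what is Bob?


Carol claims exactly 2 knights among Carol, Frank, Bob.
Given: Frank is a Knight.

Case 1: Carol is a Knight (tells truth)
  Then exactly 2 of the three are knights.
  Counting Carol, Frank: 2 knight(s) so far. Need 0 more → Bob = Knave.
Case 2: Carol is a Knave (lies)
  Then the count is NOT 2.
  If Bob = Knight, count = 2 = 2 → claim would be true, contradicts lie.
  If Bob = Knave, count = 1 ≠ 2 → lie confirmed ✓

Bob is a Knave.

Knave


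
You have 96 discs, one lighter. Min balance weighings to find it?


Each weighing has 3 outcomes (left heavy / balance / right heavy), so k weighings distinguish at most 3^k cases; splitting into three near-equal groups achieves this.
Need 3^k ≥ 96: 3^4 = 81 < 96 ≤ 3^5 = 243
k = ⌈log₃(96)⌉ = 5

5


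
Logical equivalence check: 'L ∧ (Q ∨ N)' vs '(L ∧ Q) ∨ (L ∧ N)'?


Expression 1: L ∧ (Q ∨ N)
Expression 2: (L ∧ Q) ∨ (L ∧ N)
Truth table (L Q N | Expr1 Expr2):
  T T T |   T     T
  T T F |   T     T
  T F T |   T     T
  T F F |   F     F
  F T T |   F     F
  F T F |   F     F
  F F T |   F     F
  F F F |   F     F
All 8 rows agree, so the expressions are logically equivalent.

Yes


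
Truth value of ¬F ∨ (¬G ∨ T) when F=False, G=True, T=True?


F = False, G = True, T = True
Expression: ¬F ∨ (¬G ∨ T)
Step 1: ¬G = NOT True = False
Step 2: ¬G ∨ T = False OR True = True
Step 3: ¬F = NOT False = True
Step 4: (True) ∨ (True) = True OR True = True

True


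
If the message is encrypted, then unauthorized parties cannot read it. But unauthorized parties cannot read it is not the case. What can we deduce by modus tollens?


Modus tollens: P → Q, ¬Q ⊢ ¬P
P: the message is encrypted
Q: unauthorized parties cannot read it
We have P → Q and Q is false.
By modus tollens, P must be false.

It is not the case that the message is encrypted


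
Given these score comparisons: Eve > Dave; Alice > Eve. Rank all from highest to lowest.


Constraints: Eve > Dave; Alice > Eve
Method: at each step, the next-highest is the one remaining person who never appears on the smaller side of a constraint between remaining people.
  Step 1: remaining {Alice, Eve, Dave}; on the smaller side: {Eve, Dave} → Alice is next (Alice > Eve).
  Step 2: remaining {Eve, Dave}; on the smaller side: {Dave} → Eve is next (Eve > Dave).
  Step 3: only Dave remains → lowest.
Final ranking (highest to lowest):

Alice > Eve > Dave


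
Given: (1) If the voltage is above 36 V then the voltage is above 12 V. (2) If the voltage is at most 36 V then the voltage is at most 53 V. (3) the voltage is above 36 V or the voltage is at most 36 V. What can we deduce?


Constructive dilemma: (P → Q) ∧ (R → S), P ∨ R ⊢ Q ∨ S
Premise 1: the voltage is above 36 V → the voltage is above 12 V
Premise 2: the voltage is at most 36 V → the voltage is at most 53 V
Premise 3: the voltage is above 36 V ∨ the voltage is at most 36 V
Case 1: Assuming the voltage is above 36 V, then by Premise 1, the voltage is above 12 V.
Case 2: Assuming the voltage is at most 36 V, then by Premise 2, the voltage is at most 53 V.
Since one of the voltage is above 36 V or the voltage is at most 36 V must hold, we get the voltage is above 12 V or the voltage is at most 53 V.

The voltage is above 12 V or the voltage is at most 53 V.


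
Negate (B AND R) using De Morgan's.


De Morgan's law: ¬(P ∧ Q) ≡ ¬P ∨ ¬Q
¬(B ∧ R) = ¬B ∨ ¬R

¬B ∨ ¬R


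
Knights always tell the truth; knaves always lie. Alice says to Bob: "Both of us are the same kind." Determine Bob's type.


Alice says: "Both of us are the same kind."
Case 1: Alice is a Knight (truth-teller)
  Statement is true → they ARE the same → Bob is also a Knight
Case 2: Alice is a Knave (liar)
  Statement is false → they are NOT the same → Bob is a Knight
In both cases, Bob is a Knight.

Knight


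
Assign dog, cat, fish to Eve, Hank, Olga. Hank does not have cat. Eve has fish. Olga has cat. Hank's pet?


From clues:
  Olga → cat
  Eve → fish
By elimination, Hank gets the remaining.

dog


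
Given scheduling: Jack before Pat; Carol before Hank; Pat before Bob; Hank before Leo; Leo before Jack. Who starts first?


Constraints: Jack before Pat; Carol before Hank; Pat before Bob; Hank before Leo; Leo before Jack
The first task can have nothing scheduled before it, so it must never appear on the right of a 'before'.
Tasks appearing after some 'before': Pat, Hank, Bob, Leo, Jack.
The only task not in that list is Carol → it is first.

Carol


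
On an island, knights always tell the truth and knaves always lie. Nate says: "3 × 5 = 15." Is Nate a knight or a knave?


Statement: "3 × 5 = 15."
Actual: 3 × 5 = 15
Claimed: 15
Statement is TRUE → Nate tells the truth → Knight

Knight


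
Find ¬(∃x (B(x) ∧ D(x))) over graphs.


Original: ∃x (B(x) ∧ D(x))
Rule: ¬∀→∃, ¬∃→∀, negate predicate.
Negation: ∀x (¬B(x) ∨ ¬D(x))

∀x (¬B(x) ∨ ¬D(x))


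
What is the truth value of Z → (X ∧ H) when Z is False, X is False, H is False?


Z = False, X = False, H = False
Step 1: X ∧ H = False AND False = False
Step 2: Z → (False): false only when Z=True and consequent=False.
Result: True

True


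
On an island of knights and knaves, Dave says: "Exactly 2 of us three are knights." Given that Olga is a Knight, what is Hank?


Dave claims exactly 2 knights among Dave, Olga, Hank.
Given: Olga is a Knight.

Case 1: Dave is a Knight (tells truth)
  Then exactly 2 of the three are knights.
  Counting Dave, Olga: 2 knight(s) so far. Need 0 more → Hank = Knave.
Case 2: Dave is a Knave (lies)
  Then the count is NOT 2.
  If Hank = Knight, count = 2 = 2 → claim would be true, contradicts lie.
  If Hank = Knave, count = 1 ≠ 2 → lie confirmed ✓

Hank is a Knave.

Knave


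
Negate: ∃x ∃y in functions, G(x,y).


Original: ∃x ∃y G(x,y)
Rule: ¬∀→∃, ¬∃→∀, negate predicate.
Negation: ∀x ∀y ¬G(x,y)

∀x ∀y ¬G(x,y)


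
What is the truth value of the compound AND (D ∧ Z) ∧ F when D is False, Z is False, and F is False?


D = False, Z = False, F = False
Step 1: D ∧ Z = False AND False = False
Step 2: False ∧ F = False AND False = False
AND is true only when ALL operands are true.

False


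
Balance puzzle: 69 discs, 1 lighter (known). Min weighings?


Each weighing has 3 outcomes (left heavy / balance / right heavy), so k weighings distinguish at most 3^k cases; splitting into three near-equal groups achieves this.
Need 3^k ≥ 69: 3^3 = 27 < 69 ≤ 3^4 = 81
k = ⌈log₃(69)⌉ = 4

4


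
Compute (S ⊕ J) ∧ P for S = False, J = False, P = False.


S = False, J = False, P = False
Step 1: S ⊕ J = False XOR False = False
Step 2: False ∧ P = False AND False = False
XOR true when exactly one of S,J is true; then AND with P.

False


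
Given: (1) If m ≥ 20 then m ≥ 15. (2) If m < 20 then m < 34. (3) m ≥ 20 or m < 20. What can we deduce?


Constructive dilemma: (P → Q) ∧ (R → S), P ∨ R ⊢ Q ∨ S
Premise 1: m ≥ 20 → m ≥ 15
Premise 2: m < 20 → m < 34
Premise 3: m ≥ 20 ∨ m < 20
Case 1: Assuming m ≥ 20, then by Premise 1, m ≥ 15.
Case 2: Assuming m < 20, then by Premise 2, m < 34.
Since one of m ≥ 20 or m < 20 must hold, we get m ≥ 15 or m < 34.

m ≥ 15 or m < 34.


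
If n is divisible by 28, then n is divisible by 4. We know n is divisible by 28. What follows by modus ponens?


Modus ponens: P → Q, P ⊢ Q
P: n is divisible by 28
Q: n is divisible by 4
We have P → Q and P is true.
By modus ponens, Q must be true.

n is divisible by 4


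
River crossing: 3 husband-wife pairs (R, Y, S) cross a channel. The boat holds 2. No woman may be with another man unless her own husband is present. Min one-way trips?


Label couples R, Y, S (H = husband, W = wife).
Counting alone: 6 people, the boat carries 2 and someone must bring it back, so each round trip nets at most +1 on the far side until the last crossing → at least 9 trips. The jealousy constraint makes 9 impossible; the shortest valid schedule has 11:
1. WR+WY →  (far: WR,WY; near: HR,HY,HS,WS)
2. WR ←       (far: WY; near: HR,HY,HS,WR,WS)
3. WR+WS →  (far: WR,WY,WS; near: HR,HY,HS)
4. WR ←       (far: WY,WS; near: HR,HY,HS,WR)
5. HY+HS →  (far: HY,WY,HS,WS; near: HR,WR)
6. HY+WY ←  (far: HS,WS; near: HR,WR,HY,WY)
7. HR+HY →  (far: HR,HY,HS,WS; near: WR,WY)
8. WS ←       (far: HR,HY,HS; near: WR,WY,WS)
9. WR+WY →  (far: HR,WR,HY,WY,HS; near: WS)
10. HS ←      (far: HR,WR,HY,WY; near: HS,WS)
11. HS+WS → (far: all six; near: empty)
In every state each wife is either with her husband or with no other man.
Minimum trips = 11

11


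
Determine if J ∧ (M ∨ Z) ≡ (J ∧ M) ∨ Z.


Expression 1: J ∧ (M ∨ Z)
Expression 2: (J ∧ M) ∨ Z
Truth table (J M Z | Expr1 Expr2):
  T T T |   T     T
  T T F |   T     T
  T F T |   T     T
  T F F |   F     F
  F T T |   F     T   ← differ
  F T F |   F     F
  F F T |   F     T   ← differ
  F F F |   F     F
Counterexample: J=F, M=T, Z=T gives Expr1 = F but Expr2 = T, so the expressions are NOT logically equivalent.

No


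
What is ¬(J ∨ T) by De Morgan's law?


De Morgan's law: ¬(P ∨ Q) ≡ ¬P ∧ ¬Q
¬(J ∨ T) = ¬J ∧ ¬T

¬J ∧ ¬T


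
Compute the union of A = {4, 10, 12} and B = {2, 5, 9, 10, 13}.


A = {4, 10, 12}
B = {2, 5, 9, 10, 13}
Operation: union
All elements combined: 2, 4, 5, 9, 10, 12, 13

{2, 4, 5, 9, 10, 12, 13}


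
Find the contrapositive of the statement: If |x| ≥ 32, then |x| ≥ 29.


Original: If |x| ≥ 32, then |x| ≥ 29
Contrapositive: If ¬Q, then ¬P
Negate Q: not (|x| ≥ 29)
Negate P: not (|x| ≥ 32)

If not (|x| ≥ 29), then not (|x| ≥ 32).


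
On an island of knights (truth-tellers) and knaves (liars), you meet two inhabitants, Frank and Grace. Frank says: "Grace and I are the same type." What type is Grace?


Frank says: "Grace and I are the same type."
Case 1: Frank is a Knight (truth-teller)
  Statement is true → they ARE the same → Grace is also a Knight
Case 2: Frank is a Knave (liar)
  Statement is false → they are NOT the same → Grace is a Knight
In both cases, Grace is a Knight.

Knight


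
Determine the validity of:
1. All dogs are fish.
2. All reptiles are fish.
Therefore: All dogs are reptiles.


Premise 1: All dogs are fish.
Premise 2: All reptiles are fish.
Conclusion: All dogs are reptiles.
Fallacy: undistributed middle. fish is predicate in both.
Counterexample: dogs and reptiles could be disjoint subsets of fish.

Invalid


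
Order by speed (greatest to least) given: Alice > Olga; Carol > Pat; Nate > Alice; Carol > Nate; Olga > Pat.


Constraints: Alice > Olga; Carol > Pat; Nate > Alice; Carol > Nate; Olga > Pat
Method: at each step, the next-highest is the one remaining person who never appears on the smaller side of a constraint between remaining people.
  Step 1: remaining {Nate, Pat, Alice, Carol, Olga}; on the smaller side: {Nate, Pat, Alice, Olga} → Carol is next (Carol > Pat; Carol > Nate).
  Step 2: remaining {Nate, Pat, Alice, Olga}; on the smaller side: {Pat, Alice, Olga} → Nate is next (Nate > Alice).
  Step 3: remaining {Pat, Alice, Olga}; on the smaller side: {Pat, Olga} → Alice is next (Alice > Olga).
  Step 4: remaining {Pat, Olga}; on the smaller side: {Pat} → Olga is next (Olga > Pat).
  Step 5: only Pat remains → lowest.
Final ranking (highest to lowest):

Carol > Nate > Alice > Olga > Pat


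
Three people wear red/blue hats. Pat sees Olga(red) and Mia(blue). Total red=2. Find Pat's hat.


Total red = 2, seen red = 1
Own red = 2 - 1 = 1
Pat's hat is red.

red


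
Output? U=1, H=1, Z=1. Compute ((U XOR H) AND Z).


U XOR H = 1^1 = 0
0 AND 1 = 0

0


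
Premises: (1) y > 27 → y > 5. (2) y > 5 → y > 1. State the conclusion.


Hypothetical syllogism: P → Q, Q → R ⊢ P → R
Premise 1: y > 27 → y > 5
Premise 2: y > 5 → y > 1
Chain the implications: the middle term (y > 5) links the two.
Conclusion: If y > 27, then y > 1.

If y > 27, then y > 1.


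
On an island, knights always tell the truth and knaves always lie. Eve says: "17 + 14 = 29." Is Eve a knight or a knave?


Statement: "17 + 14 = 29."
Actual: 17 + 14 = 31
Claimed: 29
Statement is FALSE → Eve lies → Knave

Knave


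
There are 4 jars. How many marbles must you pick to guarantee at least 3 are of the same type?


Pigeonhole: to guarantee k in one of n categories, need (k-1)×n + 1.
k = 3, n = 4
Minimum = (3-1) × 4 + 1 = 2 × 4 + 1

9


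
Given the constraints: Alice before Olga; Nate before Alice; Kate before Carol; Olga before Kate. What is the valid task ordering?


Constraints: Alice before Olga; Nate before Alice; Kate before Carol; Olga before Kate
Method: repeatedly schedule the remaining task that has no remaining task required before it.
  Step 1: remaining {Nate, Alice, Kate, Olga, Carol}; every task except Nate still has a predecessor pending → schedule Nate.
  Step 2: remaining {Alice, Kate, Olga, Carol}; every task except Alice still has a predecessor pending → schedule Alice.
  Step 3: remaining {Kate, Olga, Carol}; every task except Olga still has a predecessor pending → schedule Olga.
  Step 4: remaining {Kate, Carol}; every task except Kate still has a predecessor pending → schedule Kate.
  Step 5: only Carol remains → schedule Carol.
Resulting order:

Nate → Alice → Olga → Kate → Carol


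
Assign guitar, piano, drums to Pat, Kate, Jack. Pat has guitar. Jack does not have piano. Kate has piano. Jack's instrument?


From clues:
  Pat → guitar
  Kate → piano
By elimination, Jack gets the remaining.

drums


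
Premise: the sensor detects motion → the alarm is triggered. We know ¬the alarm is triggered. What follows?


Modus tollens: P → Q, ¬Q ⊢ ¬P
P: the sensor detects motion
Q: the alarm is triggered
We have P → Q and Q is false.
By modus tollens, P must be false.

It is not the case that the sensor detects motion


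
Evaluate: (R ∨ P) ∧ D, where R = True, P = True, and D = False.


R = True, P = True, D = False
Step 1: R ∨ P = True OR True = True
Step 2: True ∧ D = True AND False = False
OR is true when at least one operand is true; AND requires both.

False


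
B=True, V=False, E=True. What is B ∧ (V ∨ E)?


B = True, V = False, E = True
Expression: B ∧ (V ∨ E)
Step 1: V ∨ E = False OR True = True
Step 2: B ∧ (True) = True AND True = True

True


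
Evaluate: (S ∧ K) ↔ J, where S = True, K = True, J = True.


S = True, K = True, J = True
Step 1: S ∧ K = True AND True = True
Step 2: (True) ↔ J: true when both sides have same truth value.
Result: True ↔ True = True

True


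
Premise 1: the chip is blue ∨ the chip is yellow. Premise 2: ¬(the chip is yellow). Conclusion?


Disjunctive syllogism: P ∨ Q, ¬P ⊢ Q
Disjunction: the chip is blue ∨ the chip is yellow
We know it is not the case that the chip is yellow.
By disjunctive syllogism, the other disjunct must be true.

The chip is blue


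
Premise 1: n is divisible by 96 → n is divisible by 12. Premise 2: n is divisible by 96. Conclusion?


Modus ponens: P → Q, P ⊢ Q
P: n is divisible by 96
Q: n is divisible by 12
We have P → Q and P is true.
By modus ponens, Q must be true.

n is divisible by 12


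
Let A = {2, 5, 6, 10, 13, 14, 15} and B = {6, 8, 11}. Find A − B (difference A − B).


A = {2, 5, 6, 10, 13, 14, 15}
B = {6, 8, 11}
Operation: difference A − B
In A but not B: 2, 5, 10, 13, 14, 15

{2, 5, 10, 13, 14, 15}


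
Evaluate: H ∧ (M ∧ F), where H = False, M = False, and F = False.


H = False, M = False, F = False
Step 1: M ∧ F = False AND False = False
Step 2: H ∧ False = False AND False = False
AND is true only when ALL operands are true.

False


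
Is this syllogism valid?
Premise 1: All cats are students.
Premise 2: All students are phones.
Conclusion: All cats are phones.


Premise 1: All cats are students.
Premise 2: All students are phones.
Conclusion: All cats are phones.
Barbara syllogism (AAA-1): All A are B, All B are C → All A are C.
Middle term (students) distributed in premise 2.

Valid


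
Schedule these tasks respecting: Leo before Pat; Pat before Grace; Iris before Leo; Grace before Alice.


Constraints: Leo before Pat; Pat before Grace; Iris before Leo; Grace before Alice
Method: repeatedly schedule the remaining task that has no remaining task required before it.
  Step 1: remaining {Leo, Grace, Alice, Iris, Pat}; every task except Iris still has a predecessor pending → schedule Iris.
  Step 2: remaining {Leo, Grace, Alice, Pat}; every task except Leo still has a predecessor pending → schedule Leo.
  Step 3: remaining {Grace, Alice, Pat}; every task except Pat still has a predecessor pending → schedule Pat.
  Step 4: remaining {Grace, Alice}; every task except Grace still has a predecessor pending → schedule Grace.
  Step 5: only Alice remains → schedule Alice.
Resulting order:

Iris → Leo → Pat → Grace → Alice


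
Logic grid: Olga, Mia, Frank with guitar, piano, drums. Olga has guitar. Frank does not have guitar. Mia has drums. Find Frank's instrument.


From clues:
  Olga → guitar
  Mia → drums
By elimination, Frank gets the remaining.

piano


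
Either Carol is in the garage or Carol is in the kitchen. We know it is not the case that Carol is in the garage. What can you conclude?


Disjunctive syllogism: P ∨ Q, ¬P ⊢ Q
Disjunction: Carol is in the garage ∨ Carol is in the kitchen
We know it is not the case that Carol is in the garage.
By disjunctive syllogism, the other disjunct must be true.

Carol is in the kitchen


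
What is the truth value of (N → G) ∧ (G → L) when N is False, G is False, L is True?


N = False, G = False, L = True
Step 1: N → G is false only when N=True and G=False. Result: True
Step 2: G → L is false only when G=True and L=False. Result: True
Step 3: True ∧ True = True

True


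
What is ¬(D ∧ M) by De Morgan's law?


De Morgan's law: ¬(P ∧ Q) ≡ ¬P ∨ ¬Q
¬(D ∧ M) = ¬D ∨ ¬M

¬D ∨ ¬M


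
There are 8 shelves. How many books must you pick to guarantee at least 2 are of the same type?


Pigeonhole: to guarantee k in one of n categories, need (k-1)×n + 1.
k = 2, n = 8
Minimum = (2-1) × 8 + 1 = 1 × 8 + 1

9


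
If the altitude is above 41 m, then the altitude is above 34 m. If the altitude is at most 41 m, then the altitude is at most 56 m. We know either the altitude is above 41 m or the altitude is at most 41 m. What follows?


Constructive dilemma: (P → Q) ∧ (R → S), P ∨ R ⊢ Q ∨ S
Premise 1: the altitude is above 41 m → the altitude is above 34 m
Premise 2: the altitude is at most 41 m → the altitude is at most 56 m
Premise 3: the altitude is above 41 m ∨ the altitude is at most 41 m
Case 1: Assuming the altitude is above 41 m, then by Premise 1, the altitude is above 34 m.
Case 2: Assuming the altitude is at most 41 m, then by Premise 2, the altitude is at most 56 m.
Since one of the altitude is above 41 m or the altitude is at most 41 m must hold, we get the altitude is above 34 m or the altitude is at most 56 m.

The altitude is above 34 m or the altitude is at most 56 m.
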